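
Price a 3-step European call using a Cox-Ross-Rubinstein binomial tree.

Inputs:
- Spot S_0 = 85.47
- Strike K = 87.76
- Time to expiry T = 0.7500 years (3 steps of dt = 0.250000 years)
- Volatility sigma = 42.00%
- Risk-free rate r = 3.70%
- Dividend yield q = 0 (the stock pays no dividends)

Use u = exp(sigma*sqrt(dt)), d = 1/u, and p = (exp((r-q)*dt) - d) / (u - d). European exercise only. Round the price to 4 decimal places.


dt = T/N = 0.250000
u = exp(sigma*sqrt(dt)) = 1.233678; d = 1/u = 0.810584
p = (exp((r-q)*dt) - d) / (u - d) = 0.469656
Discount per step: exp(-r*dt) = 0.990793
Stock lattice S(k, i) with i counting down-moves:
  k=0: S(0,0) = 85.4700
  k=1: S(1,0) = 105.4425; S(1,1) = 69.2806
  k=2: S(2,0) = 130.0821; S(2,1) = 85.4700; S(2,2) = 56.1578
  k=3: S(3,0) = 160.4794; S(3,1) = 105.4425; S(3,2) = 69.2806; S(3,3) = 45.5206
Terminal payoffs V(N, i) = max(S_T - K, 0):
  V(3,0) = 72.719376; V(3,1) = 17.682464; V(3,2) = 0.000000; V(3,3) = 0.000000
Backward induction: V(k, i) = exp(-r*dt) * [p * V(k+1, i) + (1-p) * V(k+1, i+1)].
  V(2,0) = exp(-r*dt) * [p*72.719376 + (1-p)*17.682464] = 43.130091
  V(2,1) = exp(-r*dt) * [p*17.682464 + (1-p)*0.000000] = 8.228216
  V(2,2) = exp(-r*dt) * [p*0.000000 + (1-p)*0.000000] = 0.000000
  V(1,0) = exp(-r*dt) * [p*43.130091 + (1-p)*8.228216] = 24.393415
  V(1,1) = exp(-r*dt) * [p*8.228216 + (1-p)*0.000000] = 3.828852
  V(0,0) = exp(-r*dt) * [p*24.393415 + (1-p)*3.828852] = 13.362948

Answer: Price = V(0,0) = 13.3629


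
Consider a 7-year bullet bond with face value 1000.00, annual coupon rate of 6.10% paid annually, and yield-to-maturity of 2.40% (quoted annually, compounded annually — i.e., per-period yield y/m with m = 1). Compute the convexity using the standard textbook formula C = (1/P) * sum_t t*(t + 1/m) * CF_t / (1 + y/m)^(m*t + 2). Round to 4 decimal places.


Coupon per period c = face * coupon_rate / m = 61.000000
Periods per year m = 1; per-period yield y/m = 0.024000
Number of cashflows N = 7
Cashflows (t years, CF_t, discount factor 1/(1+y/m)^(m*t), PV):
  t = 1.0000: CF_t = 61.000000, DF = 0.976562, PV = 59.570312
  t = 2.0000: CF_t = 61.000000, DF = 0.953674, PV = 58.174133
  t = 3.0000: CF_t = 61.000000, DF = 0.931323, PV = 56.810677
  t = 4.0000: CF_t = 61.000000, DF = 0.909495, PV = 55.479177
  t = 5.0000: CF_t = 61.000000, DF = 0.888178, PV = 54.178884
  t = 6.0000: CF_t = 61.000000, DF = 0.867362, PV = 52.909066
  t = 7.0000: CF_t = 1061.000000, DF = 0.847033, PV = 898.701957
Price P = sum_t PV_t = 1235.824206
Convexity numerator sum_t t*(t + 1/m) * CF_t / (1+y/m)^(m*t + 2):
  t = 1.0000: term = 113.621354
  t = 2.0000: term = 332.875061
  t = 3.0000: term = 650.146603
  t = 4.0000: term = 1058.181320
  t = 5.0000: term = 1550.070293
  t = 6.0000: term = 2119.236729
  t = 7.0000: term = 47995.862574
Convexity = (1/P) * sum = 53819.993935 / 1235.824206 = 43.549878

Answer: Convexity = 43.5499


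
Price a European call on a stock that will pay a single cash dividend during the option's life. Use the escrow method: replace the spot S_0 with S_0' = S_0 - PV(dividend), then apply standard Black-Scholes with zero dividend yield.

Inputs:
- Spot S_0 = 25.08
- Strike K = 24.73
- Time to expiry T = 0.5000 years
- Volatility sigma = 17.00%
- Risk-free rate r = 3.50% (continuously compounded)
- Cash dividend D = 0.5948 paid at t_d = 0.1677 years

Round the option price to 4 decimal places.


PV(D) = D * exp(-r * t_d) = 0.5948 * 0.99414769 = 0.59131905
S_0' = S_0 - PV(D) = 25.0800 - 0.59131905 = 24.48868095
d1 = (ln(S_0'/K) + (r + sigma^2/2)*T) / (sigma*sqrt(T)) = 0.12410911
d2 = d1 - sigma*sqrt(T) = 0.00390096
exp(-rT) = 0.98265224
N(d1) = 0.54938556; N(d2) = 0.50155625
C = S_0' * N(d1) - K * exp(-rT) * N(d2) = 24.48868095 * 0.54938556 - 24.7300 * 0.98265224 * 0.50155625 = 1.2654

Answer: Price = 1.2654


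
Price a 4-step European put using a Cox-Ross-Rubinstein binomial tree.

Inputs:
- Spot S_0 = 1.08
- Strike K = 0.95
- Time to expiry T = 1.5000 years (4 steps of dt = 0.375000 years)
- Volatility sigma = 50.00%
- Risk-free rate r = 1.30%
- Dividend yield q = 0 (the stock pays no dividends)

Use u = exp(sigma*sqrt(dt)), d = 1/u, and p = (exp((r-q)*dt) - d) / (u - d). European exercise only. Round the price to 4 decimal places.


dt = T/N = 0.375000
u = exp(sigma*sqrt(dt)) = 1.358235; d = 1/u = 0.736250
p = (exp((r-q)*dt) - d) / (u - d) = 0.431903
Discount per step: exp(-r*dt) = 0.995137
Stock lattice S(k, i) with i counting down-moves:
  k=0: S(0,0) = 1.0800
  k=1: S(1,0) = 1.4669; S(1,1) = 0.7951
  k=2: S(2,0) = 1.9924; S(2,1) = 1.0800; S(2,2) = 0.5854
  k=3: S(3,0) = 2.7061; S(3,1) = 1.4669; S(3,2) = 0.7951; S(3,3) = 0.4310
  k=4: S(4,0) = 3.6756; S(4,1) = 1.9924; S(4,2) = 1.0800; S(4,3) = 0.5854; S(4,4) = 0.3173
Terminal payoffs V(N, i) = max(K - S_T, 0):
  V(4,0) = 0.000000; V(4,1) = 0.000000; V(4,2) = 0.000000; V(4,3) = 0.364572; V(4,4) = 0.632661
Backward induction: V(k, i) = exp(-r*dt) * [p * V(k+1, i) + (1-p) * V(k+1, i+1)].
  V(3,0) = exp(-r*dt) * [p*0.000000 + (1-p)*0.000000] = 0.000000
  V(3,1) = exp(-r*dt) * [p*0.000000 + (1-p)*0.000000] = 0.000000
  V(3,2) = exp(-r*dt) * [p*0.000000 + (1-p)*0.364572] = 0.206105
  V(3,3) = exp(-r*dt) * [p*0.364572 + (1-p)*0.632661] = 0.514359
  V(2,0) = exp(-r*dt) * [p*0.000000 + (1-p)*0.000000] = 0.000000
  V(2,1) = exp(-r*dt) * [p*0.000000 + (1-p)*0.206105] = 0.116518
  V(2,2) = exp(-r*dt) * [p*0.206105 + (1-p)*0.514359] = 0.379369
  V(1,0) = exp(-r*dt) * [p*0.000000 + (1-p)*0.116518] = 0.065872
  V(1,1) = exp(-r*dt) * [p*0.116518 + (1-p)*0.379369] = 0.264550
  V(0,0) = exp(-r*dt) * [p*0.065872 + (1-p)*0.264550] = 0.177871

Answer: Price = V(0,0) = 0.1779


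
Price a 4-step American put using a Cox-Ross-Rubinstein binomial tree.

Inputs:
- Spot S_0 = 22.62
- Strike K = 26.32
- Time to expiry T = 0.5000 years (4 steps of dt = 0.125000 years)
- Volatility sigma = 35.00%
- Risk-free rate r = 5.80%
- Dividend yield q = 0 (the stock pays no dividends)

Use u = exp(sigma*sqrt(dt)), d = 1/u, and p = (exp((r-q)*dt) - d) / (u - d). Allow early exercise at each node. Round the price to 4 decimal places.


Answer: Price = V(0,0) = 4.3797

Derivation:
dt = T/N = 0.125000
u = exp(sigma*sqrt(dt)) = 1.131726; d = 1/u = 0.883606
p = (exp((r-q)*dt) - d) / (u - d) = 0.498429
Discount per step: exp(-r*dt) = 0.992776
Stock lattice S(k, i) with i counting down-moves:
  k=0: S(0,0) = 22.6200
  k=1: S(1,0) = 25.5996; S(1,1) = 19.9872
  k=2: S(2,0) = 28.9718; S(2,1) = 22.6200; S(2,2) = 17.6608
  k=3: S(3,0) = 32.7881; S(3,1) = 25.5996; S(3,2) = 19.9872; S(3,3) = 15.6052
  k=4: S(4,0) = 37.1071; S(4,1) = 28.9718; S(4,2) = 22.6200; S(4,3) = 17.6608; S(4,4) = 13.7888
Terminal payoffs V(N, i) = max(K - S_T, 0):
  V(4,0) = 0.000000; V(4,1) = 0.000000; V(4,2) = 3.700000; V(4,3) = 8.659207; V(4,4) = 12.531158
Backward induction: V(k, i) = exp(-r*dt) * [p * V(k+1, i) + (1-p) * V(k+1, i+1)]; then take max(V_cont, immediate exercise) for American.
  V(3,0) = exp(-r*dt) * [p*0.000000 + (1-p)*0.000000] = 0.000000; exercise = 0.000000; V(3,0) = max -> 0.000000
  V(3,1) = exp(-r*dt) * [p*0.000000 + (1-p)*3.700000] = 1.842405; exercise = 0.720363; V(3,1) = max -> 1.842405
  V(3,2) = exp(-r*dt) * [p*3.700000 + (1-p)*8.659207] = 6.142696; exercise = 6.332826; V(3,2) = max -> 6.332826
  V(3,3) = exp(-r*dt) * [p*8.659207 + (1-p)*12.531158] = 10.524682; exercise = 10.714812; V(3,3) = max -> 10.714812
  V(2,0) = exp(-r*dt) * [p*0.000000 + (1-p)*1.842405] = 0.917421; exercise = 0.000000; V(2,0) = max -> 0.917421
  V(2,1) = exp(-r*dt) * [p*1.842405 + (1-p)*6.332826] = 4.065089; exercise = 3.700000; V(2,1) = max -> 4.065089
  V(2,2) = exp(-r*dt) * [p*6.332826 + (1-p)*10.714812] = 8.469077; exercise = 8.659207; V(2,2) = max -> 8.659207
  V(1,0) = exp(-r*dt) * [p*0.917421 + (1-p)*4.065089] = 2.478166; exercise = 0.720363; V(1,0) = max -> 2.478166
  V(1,1) = exp(-r*dt) * [p*4.065089 + (1-p)*8.659207] = 6.323352; exercise = 6.332826; V(1,1) = max -> 6.332826
  V(0,0) = exp(-r*dt) * [p*2.478166 + (1-p)*6.332826] = 4.379682; exercise = 3.700000; V(0,0) = max -> 4.379682


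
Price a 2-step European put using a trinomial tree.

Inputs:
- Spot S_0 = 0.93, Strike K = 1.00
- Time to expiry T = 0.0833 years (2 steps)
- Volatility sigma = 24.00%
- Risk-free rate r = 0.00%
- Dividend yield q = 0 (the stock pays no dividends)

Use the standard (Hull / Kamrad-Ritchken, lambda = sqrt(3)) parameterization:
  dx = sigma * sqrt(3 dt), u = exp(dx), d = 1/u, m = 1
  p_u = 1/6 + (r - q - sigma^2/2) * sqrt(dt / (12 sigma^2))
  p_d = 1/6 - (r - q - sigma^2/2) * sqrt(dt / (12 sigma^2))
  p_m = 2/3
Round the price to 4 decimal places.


dt = T/N = 0.041650; dx = sigma*sqrt(3*dt) = 0.084836
u = exp(dx) = 1.088538; d = 1/u = 0.918663
p_u = 0.159597, p_m = 0.666667, p_d = 0.173736
Discount per step: exp(-r*dt) = 1.000000
Stock lattice S(k, j) with j the centered position index:
  k=0: S(0,+0) = 0.9300
  k=1: S(1,-1) = 0.8544; S(1,+0) = 0.9300; S(1,+1) = 1.0123
  k=2: S(2,-2) = 0.7849; S(2,-1) = 0.8544; S(2,+0) = 0.9300; S(2,+1) = 1.0123; S(2,+2) = 1.1020
Terminal payoffs V(N, j) = max(K - S_T, 0):
  V(2,-2) = 0.215134; V(2,-1) = 0.145643; V(2,+0) = 0.070000; V(2,+1) = 0.000000; V(2,+2) = 0.000000
Backward induction: V(k, j) = exp(-r*dt) * [p_u * V(k+1, j+1) + p_m * V(k+1, j) + p_d * V(k+1, j-1)]
  V(1,-1) = exp(-r*dt) * [p_u*0.070000 + p_m*0.145643 + p_d*0.215134] = 0.145644
  V(1,+0) = exp(-r*dt) * [p_u*0.000000 + p_m*0.070000 + p_d*0.145643] = 0.071970
  V(1,+1) = exp(-r*dt) * [p_u*0.000000 + p_m*0.000000 + p_d*0.070000] = 0.012162
  V(0,+0) = exp(-r*dt) * [p_u*0.012162 + p_m*0.071970 + p_d*0.145644] = 0.075225

Answer: Price = V(0,0) = 0.0752


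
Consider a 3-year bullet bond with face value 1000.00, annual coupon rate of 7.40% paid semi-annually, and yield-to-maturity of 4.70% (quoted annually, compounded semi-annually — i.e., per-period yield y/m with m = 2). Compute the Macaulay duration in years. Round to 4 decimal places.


Answer: Macaulay duration = 2.7553 years

Derivation:
Coupon per period c = face * coupon_rate / m = 37.000000
Periods per year m = 2; per-period yield y/m = 0.023500
Number of cashflows N = 6
Cashflows (t years, CF_t, discount factor 1/(1+y/m)^(m*t), PV):
  t = 0.5000: CF_t = 37.000000, DF = 0.977040, PV = 36.150464
  t = 1.0000: CF_t = 37.000000, DF = 0.954606, PV = 35.320434
  t = 1.5000: CF_t = 37.000000, DF = 0.932688, PV = 34.509462
  t = 2.0000: CF_t = 37.000000, DF = 0.911273, PV = 33.717109
  t = 2.5000: CF_t = 37.000000, DF = 0.890350, PV = 32.942950
  t = 3.0000: CF_t = 1037.000000, DF = 0.869907, PV = 902.093751
Price P = sum_t PV_t = 1074.734170
Macaulay numerator sum_t t * PV_t:
  t * PV_t at t = 0.5000: 18.075232
  t * PV_t at t = 1.0000: 35.320434
  t * PV_t at t = 1.5000: 51.764192
  t * PV_t at t = 2.0000: 67.434219
  t * PV_t at t = 2.5000: 82.357375
  t * PV_t at t = 3.0000: 2706.281253
Macaulay duration D = (sum_t t * PV_t) / P = 2961.232706 / 1074.734170 = 2.755316


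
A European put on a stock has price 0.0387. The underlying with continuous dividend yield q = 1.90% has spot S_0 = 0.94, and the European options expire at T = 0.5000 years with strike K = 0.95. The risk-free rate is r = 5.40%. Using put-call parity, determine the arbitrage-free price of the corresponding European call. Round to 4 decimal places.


Put-call parity: C - P = S_0 * exp(-qT) - K * exp(-rT).
S_0 * exp(-qT) = 0.9400 * 0.99054498 = 0.93111228
K * exp(-rT) = 0.9500 * 0.97336124 = 0.92469318
C = P + S*exp(-qT) - K*exp(-rT)
C = 0.0387 + 0.93111228 - 0.92469318 = 0.0451

Answer: Call price = 0.0451


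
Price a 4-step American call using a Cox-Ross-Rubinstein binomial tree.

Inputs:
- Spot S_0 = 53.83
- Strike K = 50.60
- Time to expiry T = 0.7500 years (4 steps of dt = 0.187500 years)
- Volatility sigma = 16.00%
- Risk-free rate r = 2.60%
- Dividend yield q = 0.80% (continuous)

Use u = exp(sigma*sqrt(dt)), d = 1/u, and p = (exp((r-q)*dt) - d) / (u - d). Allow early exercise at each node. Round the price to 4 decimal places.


dt = T/N = 0.187500
u = exp(sigma*sqrt(dt)) = 1.071738; d = 1/u = 0.933063
p = (exp((r-q)*dt) - d) / (u - d) = 0.507065
Discount per step: exp(-r*dt) = 0.995137
Stock lattice S(k, i) with i counting down-moves:
  k=0: S(0,0) = 53.8300
  k=1: S(1,0) = 57.6917; S(1,1) = 50.2268
  k=2: S(2,0) = 61.8304; S(2,1) = 53.8300; S(2,2) = 46.8648
  k=3: S(3,0) = 66.2660; S(3,1) = 57.6917; S(3,2) = 50.2268; S(3,3) = 43.7278
  k=4: S(4,0) = 71.0198; S(4,1) = 61.8304; S(4,2) = 53.8300; S(4,3) = 46.8648; S(4,4) = 40.8008
Terminal payoffs V(N, i) = max(S_T - K, 0):
  V(4,0) = 20.419825; V(4,1) = 11.230390; V(4,2) = 3.230000; V(4,3) = 0.000000; V(4,4) = 0.000000
Backward induction: V(k, i) = exp(-r*dt) * [p * V(k+1, i) + (1-p) * V(k+1, i+1)]; then take max(V_cont, immediate exercise) for American.
  V(3,0) = exp(-r*dt) * [p*20.419825 + (1-p)*11.230390] = 15.812756; exercise = 15.666006; V(3,0) = max -> 15.812756
  V(3,1) = exp(-r*dt) * [p*11.230390 + (1-p)*3.230000] = 7.251282; exercise = 7.091680; V(3,1) = max -> 7.251282
  V(3,2) = exp(-r*dt) * [p*3.230000 + (1-p)*0.000000] = 1.629855; exercise = 0.000000; V(3,2) = max -> 1.629855
  V(3,3) = exp(-r*dt) * [p*0.000000 + (1-p)*0.000000] = 0.000000; exercise = 0.000000; V(3,3) = max -> 0.000000
  V(2,0) = exp(-r*dt) * [p*15.812756 + (1-p)*7.251282] = 11.536130; exercise = 11.230390; V(2,0) = max -> 11.536130
  V(2,1) = exp(-r*dt) * [p*7.251282 + (1-p)*1.629855] = 4.458496; exercise = 3.230000; V(2,1) = max -> 4.458496
  V(2,2) = exp(-r*dt) * [p*1.629855 + (1-p)*0.000000] = 0.822423; exercise = 0.000000; V(2,2) = max -> 0.822423
  V(1,0) = exp(-r*dt) * [p*11.536130 + (1-p)*4.458496] = 8.008181; exercise = 7.091680; V(1,0) = max -> 8.008181
  V(1,1) = exp(-r*dt) * [p*4.458496 + (1-p)*0.822423] = 2.653183; exercise = 0.000000; V(1,1) = max -> 2.653183
  V(0,0) = exp(-r*dt) * [p*8.008181 + (1-p)*2.653183] = 5.342407; exercise = 3.230000; V(0,0) = max -> 5.342407

Answer: Price = V(0,0) = 5.3424


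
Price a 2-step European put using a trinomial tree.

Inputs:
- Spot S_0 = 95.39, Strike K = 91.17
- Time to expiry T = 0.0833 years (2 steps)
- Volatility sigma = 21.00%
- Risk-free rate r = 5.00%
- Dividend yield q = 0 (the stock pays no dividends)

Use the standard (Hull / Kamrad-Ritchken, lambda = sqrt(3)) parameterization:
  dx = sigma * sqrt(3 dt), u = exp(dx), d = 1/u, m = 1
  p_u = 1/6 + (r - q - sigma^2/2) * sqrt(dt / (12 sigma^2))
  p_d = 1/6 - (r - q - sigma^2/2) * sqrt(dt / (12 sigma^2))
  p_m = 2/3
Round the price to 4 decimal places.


dt = T/N = 0.041650; dx = sigma*sqrt(3*dt) = 0.074231
u = exp(dx) = 1.077056; d = 1/u = 0.928457
p_u = 0.174508, p_m = 0.666667, p_d = 0.158826
Discount per step: exp(-r*dt) = 0.997920
Stock lattice S(k, j) with j the centered position index:
  k=0: S(0,+0) = 95.3900
  k=1: S(1,-1) = 88.5655; S(1,+0) = 95.3900; S(1,+1) = 102.7404
  k=2: S(2,-2) = 82.2292; S(2,-1) = 88.5655; S(2,+0) = 95.3900; S(2,+1) = 102.7404; S(2,+2) = 110.6571
Terminal payoffs V(N, j) = max(K - S_T, 0):
  V(2,-2) = 8.940754; V(2,-1) = 2.604500; V(2,+0) = 0.000000; V(2,+1) = 0.000000; V(2,+2) = 0.000000
Backward induction: V(k, j) = exp(-r*dt) * [p_u * V(k+1, j+1) + p_m * V(k+1, j) + p_d * V(k+1, j-1)]
  V(1,-1) = exp(-r*dt) * [p_u*0.000000 + p_m*2.604500 + p_d*8.940754] = 3.149787
  V(1,+0) = exp(-r*dt) * [p_u*0.000000 + p_m*0.000000 + p_d*2.604500] = 0.412801
  V(1,+1) = exp(-r*dt) * [p_u*0.000000 + p_m*0.000000 + p_d*0.000000] = 0.000000
  V(0,+0) = exp(-r*dt) * [p_u*0.000000 + p_m*0.412801 + p_d*3.149787] = 0.773854

Answer: Price = V(0,0) = 0.7739


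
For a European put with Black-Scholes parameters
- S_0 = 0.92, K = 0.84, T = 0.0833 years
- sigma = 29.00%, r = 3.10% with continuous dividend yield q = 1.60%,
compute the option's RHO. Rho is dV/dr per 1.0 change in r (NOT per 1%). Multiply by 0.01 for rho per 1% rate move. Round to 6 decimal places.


d1 = 1.1436694901; d2 = 1.0599704459
phi(d1) = 0.2074368165; exp(-qT) = 0.9986680878; exp(-rT) = 0.9974210313
N(-d2) = 0.1445790224
Rho = -K*T*exp(-rT)*N(-d2) = -0.8400 * 0.0833 * 0.9974210313 * 0.1445790224 = -0.010090

Answer: Rho = -0.010090


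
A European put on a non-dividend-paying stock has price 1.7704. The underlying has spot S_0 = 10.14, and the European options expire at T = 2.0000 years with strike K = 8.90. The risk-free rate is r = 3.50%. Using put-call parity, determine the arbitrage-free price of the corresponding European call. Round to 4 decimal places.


Put-call parity: C - P = S_0 * exp(-qT) - K * exp(-rT).
S_0 * exp(-qT) = 10.1400 * 1.00000000 = 10.14000000
K * exp(-rT) = 8.9000 * 0.93239382 = 8.29830500
C = P + S*exp(-qT) - K*exp(-rT)
C = 1.7704 + 10.14000000 - 8.29830500 = 3.6121

Answer: Call price = 3.6121


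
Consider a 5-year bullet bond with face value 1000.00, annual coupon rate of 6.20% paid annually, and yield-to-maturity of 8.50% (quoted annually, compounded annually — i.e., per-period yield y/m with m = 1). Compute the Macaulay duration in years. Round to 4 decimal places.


Coupon per period c = face * coupon_rate / m = 62.000000
Periods per year m = 1; per-period yield y/m = 0.085000
Number of cashflows N = 5
Cashflows (t years, CF_t, discount factor 1/(1+y/m)^(m*t), PV):
  t = 1.0000: CF_t = 62.000000, DF = 0.921659, PV = 57.142857
  t = 2.0000: CF_t = 62.000000, DF = 0.849455, PV = 52.666228
  t = 3.0000: CF_t = 62.000000, DF = 0.782908, PV = 48.540302
  t = 4.0000: CF_t = 62.000000, DF = 0.721574, PV = 44.737606
  t = 5.0000: CF_t = 1062.000000, DF = 0.665045, PV = 706.278240
Price P = sum_t PV_t = 909.365232
Macaulay numerator sum_t t * PV_t:
  t * PV_t at t = 1.0000: 57.142857
  t * PV_t at t = 2.0000: 105.332456
  t * PV_t at t = 3.0000: 145.620906
  t * PV_t at t = 4.0000: 178.950422
  t * PV_t at t = 5.0000: 3531.391198
Macaulay duration D = (sum_t t * PV_t) / P = 4018.437839 / 909.365232 = 4.418948

Answer: Macaulay duration = 4.4189 years


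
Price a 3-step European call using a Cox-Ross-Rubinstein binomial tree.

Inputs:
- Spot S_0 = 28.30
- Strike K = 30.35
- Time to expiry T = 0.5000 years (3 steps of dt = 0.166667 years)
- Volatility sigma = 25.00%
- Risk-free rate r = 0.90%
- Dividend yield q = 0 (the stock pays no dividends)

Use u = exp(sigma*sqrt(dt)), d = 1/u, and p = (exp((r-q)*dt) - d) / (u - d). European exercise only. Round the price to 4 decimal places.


dt = T/N = 0.166667
u = exp(sigma*sqrt(dt)) = 1.107452; d = 1/u = 0.902974
p = (exp((r-q)*dt) - d) / (u - d) = 0.481848
Discount per step: exp(-r*dt) = 0.998501
Stock lattice S(k, i) with i counting down-moves:
  k=0: S(0,0) = 28.3000
  k=1: S(1,0) = 31.3409; S(1,1) = 25.5542
  k=2: S(2,0) = 34.7085; S(2,1) = 28.3000; S(2,2) = 23.0747
  k=3: S(3,0) = 38.4381; S(3,1) = 31.3409; S(3,2) = 25.5542; S(3,3) = 20.8359
Terminal payoffs V(N, i) = max(S_T - K, 0):
  V(3,0) = 8.088056; V(3,1) = 0.990898; V(3,2) = 0.000000; V(3,3) = 0.000000
Backward induction: V(k, i) = exp(-r*dt) * [p * V(k+1, i) + (1-p) * V(k+1, i+1)].
  V(2,0) = exp(-r*dt) * [p*8.088056 + (1-p)*0.990898] = 4.404037
  V(2,1) = exp(-r*dt) * [p*0.990898 + (1-p)*0.000000] = 0.476746
  V(2,2) = exp(-r*dt) * [p*0.000000 + (1-p)*0.000000] = 0.000000
  V(1,0) = exp(-r*dt) * [p*4.404037 + (1-p)*0.476746] = 2.365552
  V(1,1) = exp(-r*dt) * [p*0.476746 + (1-p)*0.000000] = 0.229375
  V(0,0) = exp(-r*dt) * [p*2.365552 + (1-p)*0.229375] = 1.256801

Answer: Price = V(0,0) = 1.2568


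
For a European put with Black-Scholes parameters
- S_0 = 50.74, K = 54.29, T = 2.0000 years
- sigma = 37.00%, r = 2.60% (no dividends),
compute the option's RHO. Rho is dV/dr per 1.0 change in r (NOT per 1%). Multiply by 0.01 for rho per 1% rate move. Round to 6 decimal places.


d1 = 0.2317676372; d2 = -0.2914913809
phi(d1) = 0.3883700518; exp(-qT) = 1.0000000000; exp(-rT) = 0.9493288668
N(-d2) = 0.6146622326
Rho = -K*T*exp(-rT)*N(-d2) = -54.2900 * 2.0000 * 0.9493288668 * 0.6146622326 = -63.358233

Answer: Rho = -63.358233


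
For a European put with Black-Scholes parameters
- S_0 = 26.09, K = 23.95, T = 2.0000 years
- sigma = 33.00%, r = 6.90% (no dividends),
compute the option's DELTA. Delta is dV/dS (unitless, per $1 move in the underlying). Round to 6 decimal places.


d1 = 0.7124288853; d2 = 0.2457384097
phi(d1) = 0.3095251310; exp(-qT) = 1.0000000000; exp(-rT) = 0.8710986917
N(-d1) = 0.2380996170
Delta = -exp(-qT) * N(-d1) = -1.0000000000 * 0.2380996170 = -0.238100

Answer: Delta = -0.238100


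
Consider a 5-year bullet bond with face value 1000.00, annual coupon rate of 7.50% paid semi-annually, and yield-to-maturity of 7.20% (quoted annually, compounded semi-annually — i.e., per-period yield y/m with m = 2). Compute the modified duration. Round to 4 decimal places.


Answer: Modified duration = 4.1175

Derivation:
Coupon per period c = face * coupon_rate / m = 37.500000
Periods per year m = 2; per-period yield y/m = 0.036000
Number of cashflows N = 10
Cashflows (t years, CF_t, discount factor 1/(1+y/m)^(m*t), PV):
  t = 0.5000: CF_t = 37.500000, DF = 0.965251, PV = 36.196911
  t = 1.0000: CF_t = 37.500000, DF = 0.931709, PV = 34.939103
  t = 1.5000: CF_t = 37.500000, DF = 0.899333, PV = 33.725003
  t = 2.0000: CF_t = 37.500000, DF = 0.868082, PV = 32.553092
  t = 2.5000: CF_t = 37.500000, DF = 0.837917, PV = 31.421904
  t = 3.0000: CF_t = 37.500000, DF = 0.808801, PV = 30.330023
  t = 3.5000: CF_t = 37.500000, DF = 0.780696, PV = 29.276084
  t = 4.0000: CF_t = 37.500000, DF = 0.753567, PV = 28.258768
  t = 4.5000: CF_t = 37.500000, DF = 0.727381, PV = 27.276803
  t = 5.0000: CF_t = 1037.500000, DF = 0.702106, PV = 728.434575
Price P = sum_t PV_t = 1012.412266
First compute Macaulay numerator sum_t t * PV_t:
  t * PV_t at t = 0.5000: 18.098456
  t * PV_t at t = 1.0000: 34.939103
  t * PV_t at t = 1.5000: 50.587505
  t * PV_t at t = 2.0000: 65.106184
  t * PV_t at t = 2.5000: 78.554759
  t * PV_t at t = 3.0000: 90.990068
  t * PV_t at t = 3.5000: 102.466293
  t * PV_t at t = 4.0000: 113.035072
  t * PV_t at t = 4.5000: 122.745614
  t * PV_t at t = 5.0000: 3642.172875
Macaulay duration D = 4318.695929 / 1012.412266 = 4.265748
Modified duration = D / (1 + y/m) = 4.265748 / (1 + 0.036000) = 4.117518


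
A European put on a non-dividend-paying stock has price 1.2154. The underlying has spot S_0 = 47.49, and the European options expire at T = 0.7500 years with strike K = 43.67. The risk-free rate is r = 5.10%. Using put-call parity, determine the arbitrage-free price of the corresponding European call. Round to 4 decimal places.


Put-call parity: C - P = S_0 * exp(-qT) - K * exp(-rT).
S_0 * exp(-qT) = 47.4900 * 1.00000000 = 47.49000000
K * exp(-rT) = 43.6700 * 0.96247229 = 42.03116502
C = P + S*exp(-qT) - K*exp(-rT)
C = 1.2154 + 47.49000000 - 42.03116502 = 6.6742

Answer: Call price = 6.6742


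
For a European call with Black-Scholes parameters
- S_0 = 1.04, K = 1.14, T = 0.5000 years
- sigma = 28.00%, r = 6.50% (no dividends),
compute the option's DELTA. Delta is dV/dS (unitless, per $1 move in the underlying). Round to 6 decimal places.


d1 = -0.2005534096; d2 = -0.3985433083
phi(d1) = 0.3909993551; exp(-qT) = 1.0000000000; exp(-rT) = 0.9680224498
N(d1) = 0.4205238958
Delta = exp(-qT) * N(d1) = 1.0000000000 * 0.4205238958 = 0.420524

Answer: Delta = 0.420524


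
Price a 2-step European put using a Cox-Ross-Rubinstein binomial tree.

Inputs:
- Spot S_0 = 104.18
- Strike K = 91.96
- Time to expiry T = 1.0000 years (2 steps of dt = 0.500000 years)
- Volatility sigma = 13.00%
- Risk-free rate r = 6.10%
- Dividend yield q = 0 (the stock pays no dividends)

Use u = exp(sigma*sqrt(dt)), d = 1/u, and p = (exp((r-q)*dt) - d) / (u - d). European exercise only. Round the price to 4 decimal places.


Answer: Price = V(0,0) = 0.6246

Derivation:
dt = T/N = 0.500000
u = exp(sigma*sqrt(dt)) = 1.096281; d = 1/u = 0.912175
p = (exp((r-q)*dt) - d) / (u - d) = 0.645252
Discount per step: exp(-r*dt) = 0.969960
Stock lattice S(k, i) with i counting down-moves:
  k=0: S(0,0) = 104.1800
  k=1: S(1,0) = 114.2106; S(1,1) = 95.0303
  k=2: S(2,0) = 125.2069; S(2,1) = 104.1800; S(2,2) = 86.6843
Terminal payoffs V(N, i) = max(K - S_T, 0):
  V(2,0) = 0.000000; V(2,1) = 0.000000; V(2,2) = 5.275732
Backward induction: V(k, i) = exp(-r*dt) * [p * V(k+1, i) + (1-p) * V(k+1, i+1)].
  V(1,0) = exp(-r*dt) * [p*0.000000 + (1-p)*0.000000] = 0.000000
  V(1,1) = exp(-r*dt) * [p*0.000000 + (1-p)*5.275732] = 1.815334
  V(0,0) = exp(-r*dt) * [p*0.000000 + (1-p)*1.815334] = 0.624641


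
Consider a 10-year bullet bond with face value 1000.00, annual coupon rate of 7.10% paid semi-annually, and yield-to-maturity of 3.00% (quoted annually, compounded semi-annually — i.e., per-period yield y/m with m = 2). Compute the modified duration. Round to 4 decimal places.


Coupon per period c = face * coupon_rate / m = 35.500000
Periods per year m = 2; per-period yield y/m = 0.015000
Number of cashflows N = 20
Cashflows (t years, CF_t, discount factor 1/(1+y/m)^(m*t), PV):
  t = 0.5000: CF_t = 35.500000, DF = 0.985222, PV = 34.975369
  t = 1.0000: CF_t = 35.500000, DF = 0.970662, PV = 34.458492
  t = 1.5000: CF_t = 35.500000, DF = 0.956317, PV = 33.949253
  t = 2.0000: CF_t = 35.500000, DF = 0.942184, PV = 33.447540
  t = 2.5000: CF_t = 35.500000, DF = 0.928260, PV = 32.953242
  t = 3.0000: CF_t = 35.500000, DF = 0.914542, PV = 32.466248
  t = 3.5000: CF_t = 35.500000, DF = 0.901027, PV = 31.986451
  t = 4.0000: CF_t = 35.500000, DF = 0.887711, PV = 31.513745
  t = 4.5000: CF_t = 35.500000, DF = 0.874592, PV = 31.048025
  t = 5.0000: CF_t = 35.500000, DF = 0.861667, PV = 30.589187
  t = 5.5000: CF_t = 35.500000, DF = 0.848933, PV = 30.137130
  t = 6.0000: CF_t = 35.500000, DF = 0.836387, PV = 29.691753
  t = 6.5000: CF_t = 35.500000, DF = 0.824027, PV = 29.252959
  t = 7.0000: CF_t = 35.500000, DF = 0.811849, PV = 28.820649
  t = 7.5000: CF_t = 35.500000, DF = 0.799852, PV = 28.394728
  t = 8.0000: CF_t = 35.500000, DF = 0.788031, PV = 27.975102
  t = 8.5000: CF_t = 35.500000, DF = 0.776385, PV = 27.561677
  t = 9.0000: CF_t = 35.500000, DF = 0.764912, PV = 27.154361
  t = 9.5000: CF_t = 35.500000, DF = 0.753607, PV = 26.753065
  t = 10.0000: CF_t = 1035.500000, DF = 0.742470, PV = 768.828118
Price P = sum_t PV_t = 1351.957095
First compute Macaulay numerator sum_t t * PV_t:
  t * PV_t at t = 0.5000: 17.487685
  t * PV_t at t = 1.0000: 34.458492
  t * PV_t at t = 1.5000: 50.923880
  t * PV_t at t = 2.0000: 66.895080
  t * PV_t at t = 2.5000: 82.383104
  t * PV_t at t = 3.0000: 97.398744
  t * PV_t at t = 3.5000: 111.952579
  t * PV_t at t = 4.0000: 126.054980
  t * PV_t at t = 4.5000: 139.716110
  t * PV_t at t = 5.0000: 152.945934
  t * PV_t at t = 5.5000: 165.754214
  t * PV_t at t = 6.0000: 178.150521
  t * PV_t at t = 6.5000: 190.144234
  t * PV_t at t = 7.0000: 201.744545
  t * PV_t at t = 7.5000: 212.960463
  t * PV_t at t = 8.0000: 223.800815
  t * PV_t at t = 8.5000: 234.274252
  t * PV_t at t = 9.0000: 244.389252
  t * PV_t at t = 9.5000: 254.154121
  t * PV_t at t = 10.0000: 7688.281181
Macaulay duration D = 10473.870185 / 1351.957095 = 7.747191
Modified duration = D / (1 + y/m) = 7.747191 / (1 + 0.015000) = 7.632701

Answer: Modified duration = 7.6327


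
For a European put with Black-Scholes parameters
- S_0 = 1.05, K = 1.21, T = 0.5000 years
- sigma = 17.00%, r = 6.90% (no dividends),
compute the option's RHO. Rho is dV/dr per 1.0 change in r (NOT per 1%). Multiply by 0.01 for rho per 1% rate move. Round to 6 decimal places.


Answer: Rho = -0.484945

Derivation:
d1 = -0.8327654415; d2 = -0.9529735943
phi(d1) = 0.2820452744; exp(-qT) = 1.0000000000; exp(-rT) = 0.9660883397
N(-d2) = 0.8296982751
Rho = -K*T*exp(-rT)*N(-d2) = -1.2100 * 0.5000 * 0.9660883397 * 0.8296982751 = -0.484945


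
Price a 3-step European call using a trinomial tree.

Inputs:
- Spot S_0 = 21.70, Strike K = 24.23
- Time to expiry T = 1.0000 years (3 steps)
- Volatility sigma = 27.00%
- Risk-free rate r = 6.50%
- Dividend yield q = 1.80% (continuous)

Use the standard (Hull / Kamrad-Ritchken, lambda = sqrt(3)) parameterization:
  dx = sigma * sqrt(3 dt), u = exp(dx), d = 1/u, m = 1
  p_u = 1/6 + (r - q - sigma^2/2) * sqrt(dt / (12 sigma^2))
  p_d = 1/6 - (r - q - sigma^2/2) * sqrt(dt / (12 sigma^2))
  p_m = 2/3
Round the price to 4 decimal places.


dt = T/N = 0.333333; dx = sigma*sqrt(3*dt) = 0.270000
u = exp(dx) = 1.309964; d = 1/u = 0.763379
p_u = 0.173179, p_m = 0.666667, p_d = 0.160154
Discount per step: exp(-r*dt) = 0.978566
Stock lattice S(k, j) with j the centered position index:
  k=0: S(0,+0) = 21.7000
  k=1: S(1,-1) = 16.5653; S(1,+0) = 21.7000; S(1,+1) = 28.4262
  k=2: S(2,-2) = 12.6456; S(2,-1) = 16.5653; S(2,+0) = 21.7000; S(2,+1) = 28.4262; S(2,+2) = 37.2373
  k=3: S(3,-3) = 9.6534; S(3,-2) = 12.6456; S(3,-1) = 16.5653; S(3,+0) = 21.7000; S(3,+1) = 28.4262; S(3,+2) = 37.2373; S(3,+3) = 48.7796
Terminal payoffs V(N, j) = max(S_T - K, 0):
  V(3,-3) = 0.000000; V(3,-2) = 0.000000; V(3,-1) = 0.000000; V(3,+0) = 0.000000; V(3,+1) = 4.196229; V(3,+2) = 13.007349; V(3,+3) = 24.549603
Backward induction: V(k, j) = exp(-r*dt) * [p_u * V(k+1, j+1) + p_m * V(k+1, j) + p_d * V(k+1, j-1)]
  V(2,-2) = exp(-r*dt) * [p_u*0.000000 + p_m*0.000000 + p_d*0.000000] = 0.000000
  V(2,-1) = exp(-r*dt) * [p_u*0.000000 + p_m*0.000000 + p_d*0.000000] = 0.000000
  V(2,+0) = exp(-r*dt) * [p_u*4.196229 + p_m*0.000000 + p_d*0.000000] = 0.711123
  V(2,+1) = exp(-r*dt) * [p_u*13.007349 + p_m*4.196229 + p_d*0.000000] = 4.941844
  V(2,+2) = exp(-r*dt) * [p_u*24.549603 + p_m*13.007349 + p_d*4.196229] = 13.303694
  V(1,-1) = exp(-r*dt) * [p_u*0.711123 + p_m*0.000000 + p_d*0.000000] = 0.120512
  V(1,+0) = exp(-r*dt) * [p_u*4.941844 + p_m*0.711123 + p_d*0.000000] = 1.301401
  V(1,+1) = exp(-r*dt) * [p_u*13.303694 + p_m*4.941844 + p_d*0.711123] = 5.589936
  V(0,+0) = exp(-r*dt) * [p_u*5.589936 + p_m*1.301401 + p_d*0.120512] = 1.815202

Answer: Price = V(0,0) = 1.8152


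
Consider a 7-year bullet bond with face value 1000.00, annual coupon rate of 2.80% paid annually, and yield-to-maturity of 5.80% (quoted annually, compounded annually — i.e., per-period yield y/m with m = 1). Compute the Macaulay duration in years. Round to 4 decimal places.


Answer: Macaulay duration = 6.3893 years

Derivation:
Coupon per period c = face * coupon_rate / m = 28.000000
Periods per year m = 1; per-period yield y/m = 0.058000
Number of cashflows N = 7
Cashflows (t years, CF_t, discount factor 1/(1+y/m)^(m*t), PV):
  t = 1.0000: CF_t = 28.000000, DF = 0.945180, PV = 26.465028
  t = 2.0000: CF_t = 28.000000, DF = 0.893364, PV = 25.014204
  t = 3.0000: CF_t = 28.000000, DF = 0.844390, PV = 23.642915
  t = 4.0000: CF_t = 28.000000, DF = 0.798100, PV = 22.346801
  t = 5.0000: CF_t = 28.000000, DF = 0.754348, PV = 21.121740
  t = 6.0000: CF_t = 28.000000, DF = 0.712994, PV = 19.963837
  t = 7.0000: CF_t = 1028.000000, DF = 0.673908, PV = 692.776968
Price P = sum_t PV_t = 831.331495
Macaulay numerator sum_t t * PV_t:
  t * PV_t at t = 1.0000: 26.465028
  t * PV_t at t = 2.0000: 50.028409
  t * PV_t at t = 3.0000: 70.928746
  t * PV_t at t = 4.0000: 89.387204
  t * PV_t at t = 5.0000: 105.608700
  t * PV_t at t = 6.0000: 119.783025
  t * PV_t at t = 7.0000: 4849.438776
Macaulay duration D = (sum_t t * PV_t) / P = 5311.639889 / 831.331495 = 6.389316


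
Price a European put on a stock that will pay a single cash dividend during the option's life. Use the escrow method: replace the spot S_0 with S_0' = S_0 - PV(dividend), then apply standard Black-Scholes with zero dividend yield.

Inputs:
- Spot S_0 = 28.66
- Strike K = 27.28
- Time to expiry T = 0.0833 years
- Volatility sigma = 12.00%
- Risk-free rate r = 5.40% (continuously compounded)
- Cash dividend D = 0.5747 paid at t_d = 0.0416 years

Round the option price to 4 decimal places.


PV(D) = D * exp(-r * t_d) = 0.5747 * 0.99775612 = 0.57341044
S_0' = S_0 - PV(D) = 28.6600 - 0.57341044 = 28.08658956
d1 = (ln(S_0'/K) + (r + sigma^2/2)*T) / (sigma*sqrt(T)) = 0.98851600
d2 = d1 - sigma*sqrt(T) = 0.95388192
exp(-rT) = 0.99551190
N(-d1) = 0.16145000; N(-d2) = 0.17007171
P = K * exp(-rT) * N(-d2) - S_0' * N(-d1) = 27.2800 * 0.99551190 * 0.17007171 - 28.08658956 * 0.16145000 = 0.0842

Answer: Price = 0.0842


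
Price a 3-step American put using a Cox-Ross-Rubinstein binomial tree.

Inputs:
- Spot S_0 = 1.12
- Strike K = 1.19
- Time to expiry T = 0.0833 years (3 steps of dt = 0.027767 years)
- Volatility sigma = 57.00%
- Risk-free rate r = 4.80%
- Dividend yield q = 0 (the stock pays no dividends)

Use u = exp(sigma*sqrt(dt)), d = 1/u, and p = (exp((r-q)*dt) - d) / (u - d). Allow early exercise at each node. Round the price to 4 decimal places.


dt = T/N = 0.027767
u = exp(sigma*sqrt(dt)) = 1.099638; d = 1/u = 0.909390
p = (exp((r-q)*dt) - d) / (u - d) = 0.483283
Discount per step: exp(-r*dt) = 0.998668
Stock lattice S(k, i) with i counting down-moves:
  k=0: S(0,0) = 1.1200
  k=1: S(1,0) = 1.2316; S(1,1) = 1.0185
  k=2: S(2,0) = 1.3543; S(2,1) = 1.1200; S(2,2) = 0.9262
  k=3: S(3,0) = 1.4892; S(3,1) = 1.2316; S(3,2) = 1.0185; S(3,3) = 0.8423
Terminal payoffs V(N, i) = max(K - S_T, 0):
  V(3,0) = 0.000000; V(3,1) = 0.000000; V(3,2) = 0.171483; V(3,3) = 0.347696
Backward induction: V(k, i) = exp(-r*dt) * [p * V(k+1, i) + (1-p) * V(k+1, i+1)]; then take max(V_cont, immediate exercise) for American.
  V(2,0) = exp(-r*dt) * [p*0.000000 + (1-p)*0.000000] = 0.000000; exercise = 0.000000; V(2,0) = max -> 0.000000
  V(2,1) = exp(-r*dt) * [p*0.000000 + (1-p)*0.171483] = 0.088490; exercise = 0.070000; V(2,1) = max -> 0.088490
  V(2,2) = exp(-r*dt) * [p*0.171483 + (1-p)*0.347696] = 0.262186; exercise = 0.263771; V(2,2) = max -> 0.263771
  V(1,0) = exp(-r*dt) * [p*0.000000 + (1-p)*0.088490] = 0.045663; exercise = 0.000000; V(1,0) = max -> 0.045663
  V(1,1) = exp(-r*dt) * [p*0.088490 + (1-p)*0.263771] = 0.178822; exercise = 0.171483; V(1,1) = max -> 0.178822
  V(0,0) = exp(-r*dt) * [p*0.045663 + (1-p)*0.178822] = 0.114316; exercise = 0.070000; V(0,0) = max -> 0.114316

Answer: Price = V(0,0) = 0.1143


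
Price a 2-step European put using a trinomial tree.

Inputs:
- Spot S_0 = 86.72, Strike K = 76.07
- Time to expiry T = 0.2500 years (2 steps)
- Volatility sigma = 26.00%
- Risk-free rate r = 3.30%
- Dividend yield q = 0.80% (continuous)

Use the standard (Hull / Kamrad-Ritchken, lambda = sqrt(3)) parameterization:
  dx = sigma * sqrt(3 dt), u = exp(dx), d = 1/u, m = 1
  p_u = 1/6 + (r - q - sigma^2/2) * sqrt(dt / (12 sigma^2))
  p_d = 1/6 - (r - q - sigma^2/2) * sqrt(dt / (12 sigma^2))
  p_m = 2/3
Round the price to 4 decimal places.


dt = T/N = 0.125000; dx = sigma*sqrt(3*dt) = 0.159217
u = exp(dx) = 1.172592; d = 1/u = 0.852811
p_u = 0.163212, p_m = 0.666667, p_d = 0.170121
Discount per step: exp(-r*dt) = 0.995883
Stock lattice S(k, j) with j the centered position index:
  k=0: S(0,+0) = 86.7200
  k=1: S(1,-1) = 73.9558; S(1,+0) = 86.7200; S(1,+1) = 101.6872
  k=2: S(2,-2) = 63.0704; S(2,-1) = 73.9558; S(2,+0) = 86.7200; S(2,+1) = 101.6872; S(2,+2) = 119.2376
Terminal payoffs V(N, j) = max(K - S_T, 0):
  V(2,-2) = 12.999644; V(2,-1) = 2.114194; V(2,+0) = 0.000000; V(2,+1) = 0.000000; V(2,+2) = 0.000000
Backward induction: V(k, j) = exp(-r*dt) * [p_u * V(k+1, j+1) + p_m * V(k+1, j) + p_d * V(k+1, j-1)]
  V(1,-1) = exp(-r*dt) * [p_u*0.000000 + p_m*2.114194 + p_d*12.999644] = 3.606070
  V(1,+0) = exp(-r*dt) * [p_u*0.000000 + p_m*0.000000 + p_d*2.114194] = 0.358188
  V(1,+1) = exp(-r*dt) * [p_u*0.000000 + p_m*0.000000 + p_d*0.000000] = 0.000000
  V(0,+0) = exp(-r*dt) * [p_u*0.000000 + p_m*0.358188 + p_d*3.606070] = 0.848752

Answer: Price = V(0,0) = 0.8488


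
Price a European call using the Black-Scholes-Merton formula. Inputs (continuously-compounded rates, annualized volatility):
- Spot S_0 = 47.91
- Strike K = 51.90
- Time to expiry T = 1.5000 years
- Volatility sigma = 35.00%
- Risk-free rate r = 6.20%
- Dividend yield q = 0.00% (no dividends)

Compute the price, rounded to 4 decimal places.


d1 = (ln(S/K) + (r - q + 0.5*sigma^2) * T) / (sigma * sqrt(T)) = 0.24467011
d2 = d1 - sigma * sqrt(T) = -0.18399060
exp(-rT) = 0.91119350; exp(-qT) = 1.00000000
C = S_0 * exp(-qT) * N(d1) - K * exp(-rT) * N(d2)
N(d1) = 0.59664406; N(d2) = 0.42701042
C = 47.9100 * 1.00000000 * 0.59664406 - 51.9000 * 0.91119350 * 0.42701042 = 8.3915

Answer: Price = 8.3915


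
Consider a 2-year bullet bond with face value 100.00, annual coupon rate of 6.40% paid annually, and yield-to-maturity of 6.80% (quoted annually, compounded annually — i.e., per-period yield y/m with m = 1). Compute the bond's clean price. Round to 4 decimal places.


Answer: Price = 99.2748

Derivation:
Coupon per period c = face * coupon_rate / m = 6.400000
Periods per year m = 1; per-period yield y/m = 0.068000
Number of cashflows N = 2
Cashflows (t years, CF_t, discount factor 1/(1+y/m)^(m*t), PV):
  t = 1.0000: CF_t = 6.400000, DF = 0.936330, PV = 5.992509
  t = 2.0000: CF_t = 106.400000, DF = 0.876713, PV = 93.282274
Price P = sum_t PV_t = 99.274783


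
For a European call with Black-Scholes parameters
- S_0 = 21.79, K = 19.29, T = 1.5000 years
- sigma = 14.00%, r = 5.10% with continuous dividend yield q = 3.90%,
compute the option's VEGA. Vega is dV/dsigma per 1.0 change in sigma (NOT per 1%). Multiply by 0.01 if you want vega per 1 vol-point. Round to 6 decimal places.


Answer: Vega = 6.688907

Derivation:
d1 = 0.9014374320; d2 = 0.7299731500
phi(d1) = 0.2657409664; exp(-qT) = 0.9431782404; exp(-rT) = 0.9263529143
Vega = S * exp(-qT) * phi(d1) * sqrt(T) = 21.7900 * 0.9431782404 * 0.2657409664 * 1.2247448714 = 6.688907


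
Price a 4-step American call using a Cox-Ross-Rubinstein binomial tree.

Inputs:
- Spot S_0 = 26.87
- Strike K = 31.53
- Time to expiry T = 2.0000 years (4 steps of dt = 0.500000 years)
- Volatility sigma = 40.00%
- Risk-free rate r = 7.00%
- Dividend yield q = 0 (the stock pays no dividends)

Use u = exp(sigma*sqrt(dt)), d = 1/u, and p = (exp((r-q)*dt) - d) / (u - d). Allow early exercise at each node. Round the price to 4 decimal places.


Answer: Price = V(0,0) = 5.9527

Derivation:
dt = T/N = 0.500000
u = exp(sigma*sqrt(dt)) = 1.326896; d = 1/u = 0.753638
p = (exp((r-q)*dt) - d) / (u - d) = 0.491893
Discount per step: exp(-r*dt) = 0.965605
Stock lattice S(k, i) with i counting down-moves:
  k=0: S(0,0) = 26.8700
  k=1: S(1,0) = 35.6537; S(1,1) = 20.2503
  k=2: S(2,0) = 47.3088; S(2,1) = 26.8700; S(2,2) = 15.2614
  k=3: S(3,0) = 62.7738; S(3,1) = 35.6537; S(3,2) = 20.2503; S(3,3) = 11.5016
  k=4: S(4,0) = 83.2944; S(4,1) = 47.3088; S(4,2) = 26.8700; S(4,3) = 15.2614; S(4,4) = 8.6680
Terminal payoffs V(N, i) = max(S_T - K, 0):
  V(4,0) = 51.764396; V(4,1) = 15.778777; V(4,2) = 0.000000; V(4,3) = 0.000000; V(4,4) = 0.000000
Backward induction: V(k, i) = exp(-r*dt) * [p * V(k+1, i) + (1-p) * V(k+1, i+1)]; then take max(V_cont, immediate exercise) for American.
  V(3,0) = exp(-r*dt) * [p*51.764396 + (1-p)*15.778777] = 32.328310; exercise = 31.243848; V(3,0) = max -> 32.328310
  V(3,1) = exp(-r*dt) * [p*15.778777 + (1-p)*0.000000] = 7.494511; exercise = 4.123707; V(3,1) = max -> 7.494511
  V(3,2) = exp(-r*dt) * [p*0.000000 + (1-p)*0.000000] = 0.000000; exercise = 0.000000; V(3,2) = max -> 0.000000
  V(3,3) = exp(-r*dt) * [p*0.000000 + (1-p)*0.000000] = 0.000000; exercise = 0.000000; V(3,3) = max -> 0.000000
  V(2,0) = exp(-r*dt) * [p*32.328310 + (1-p)*7.494511] = 19.032151; exercise = 15.778777; V(2,0) = max -> 19.032151
  V(2,1) = exp(-r*dt) * [p*7.494511 + (1-p)*0.000000] = 3.559698; exercise = 0.000000; V(2,1) = max -> 3.559698
  V(2,2) = exp(-r*dt) * [p*0.000000 + (1-p)*0.000000] = 0.000000; exercise = 0.000000; V(2,2) = max -> 0.000000
  V(1,0) = exp(-r*dt) * [p*19.032151 + (1-p)*3.559698] = 10.786278; exercise = 4.123707; V(1,0) = max -> 10.786278
  V(1,1) = exp(-r*dt) * [p*3.559698 + (1-p)*0.000000] = 1.690765; exercise = 0.000000; V(1,1) = max -> 1.690765
  V(0,0) = exp(-r*dt) * [p*10.786278 + (1-p)*1.690765] = 5.952745; exercise = 0.000000; V(0,0) = max -> 5.952745


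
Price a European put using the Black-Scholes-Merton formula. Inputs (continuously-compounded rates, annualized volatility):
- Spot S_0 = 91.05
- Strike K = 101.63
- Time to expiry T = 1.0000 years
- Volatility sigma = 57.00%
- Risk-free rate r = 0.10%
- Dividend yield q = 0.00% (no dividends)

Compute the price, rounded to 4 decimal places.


d1 = (ln(S/K) + (r - q + 0.5*sigma^2) * T) / (sigma * sqrt(T)) = 0.09389481
d2 = d1 - sigma * sqrt(T) = -0.47610519
exp(-rT) = 0.99900050; exp(-qT) = 1.00000000
P = K * exp(-rT) * N(-d2) - S_0 * exp(-qT) * N(-d1)
N(-d1) = 0.46259636; N(-d2) = 0.68300028
P = 101.6300 * 0.99900050 * 0.68300028 - 91.0500 * 1.00000000 * 0.46259636 = 27.2245

Answer: Price = 27.2245
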